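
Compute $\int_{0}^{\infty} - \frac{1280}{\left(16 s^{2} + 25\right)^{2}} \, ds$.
$- \frac{16 \pi}{25}$

Begin with the known result
$$J(a) = \int_{0}^{\infty} - \frac{5}{a^{2} + s^{2}} \, ds = - \frac{5 \pi}{2 a}.$$

Differentiating under the integral sign with respect to $a$,
$$\frac{dJ}{da} = \int_{0}^{\infty} \frac{10 a}{\left(a^{2} + s^{2}\right)^{2}} \, ds = \frac{5 \pi}{2 a^{2}},$$
so $\int_{0}^{\infty} - \frac{5}{\left(a^{2} + s^{2}\right)^{2}} \, ds = - \frac{5 \pi}{4 a^{3}}$.

Setting $a = \frac{5}{4}$:
$$I = - \frac{16 \pi}{25}.$$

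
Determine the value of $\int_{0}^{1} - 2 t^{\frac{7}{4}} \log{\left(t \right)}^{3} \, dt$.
$\frac{3072}{14641}$

Start from the elementary integral
$$J(a) = \int_{0}^{1} - 2 t^{a} \, dt = - \frac{2}{a + 1}.$$

Differentiating under the integral sign brings down a factor of $\ln t$:
$$\frac{dJ}{da} = \int_{0}^{1} - 2 t^{a} \log{\left(t \right)} \, dt = \frac{2}{\left(a + 1\right)^{2}}.$$

Repeating $3$ times in total — each differentiation brings down another $\ln t$ — gives
$$\frac{d^{3}J}{da^{3}} = \int_{0}^{1} - 2 t^{a} \log{\left(t \right)}^{3} \, dt = \frac{12}{\left(a + 1\right)^{4}},$$
and the integrand here is exactly the target integrand, so $I = \frac{12}{\left(a + 1\right)^{4}}$.

Setting $a = \frac{7}{4}$:
$$I = \frac{3072}{14641}.$$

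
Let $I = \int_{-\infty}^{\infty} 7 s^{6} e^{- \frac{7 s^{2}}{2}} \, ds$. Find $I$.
$\frac{15 \sqrt{14} \sqrt{\pi}}{343}$

Begin with the known integral
$$J(a) = \int_{-\infty}^{\infty} 7 e^{- a s^{2}} \, ds = \frac{7 \sqrt{\pi}}{\sqrt{a}}.$$

Differentiating under the integral sign brings down a factor of $(-s^2)$:
$$\frac{dJ}{da} = \int_{-\infty}^{\infty} - 7 s^{2} e^{- a s^{2}} \, ds = - \frac{7 \sqrt{\pi}}{2 a^{\frac{3}{2}}}.$$

Repeating $3$ times in total — each differentiation brings down another $(-s^2)$ — gives
$$\frac{d^{3}J}{da^{3}} = \int_{-\infty}^{\infty} - 7 s^{6} e^{- a s^{2}} \, ds = - \frac{105 \sqrt{\pi}}{8 a^{\frac{7}{2}}},$$
and the integrand here is $(-1)^{3}$ times the target integrand, so $I = (-1)^{3}\,\frac{d^{3}J}{da^{3}} = \frac{105 \sqrt{\pi}}{8 a^{\frac{7}{2}}}$.

Setting $a = \frac{7}{2}$:
$$I = \frac{15 \sqrt{14} \sqrt{\pi}}{343}.$$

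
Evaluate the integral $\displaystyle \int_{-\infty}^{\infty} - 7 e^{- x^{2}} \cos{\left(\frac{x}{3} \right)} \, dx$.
$- \frac{7 \sqrt{\pi}}{e^{\frac{1}{36}}}$

Treat the cosine frequency as a parameter and define $I(b) = \int_{-\infty}^{\infty} - 7 e^{- x^{2}} \cos{\left(b x \right)} \, dx$.

Differentiating under the integral sign,
$$I'(b) = \int_{-\infty}^{\infty} 7 x e^{- x^{2}} \sin{\left(b x \right)} \, dx.$$

Integrate $\int_{-\infty}^{\infty} x \sin(b x)\, e^{- x^{2}}\, dx$ by parts with $u = \sin(b x)$ and $dv = x\, e^{- x^{2}}\, dx$, giving $v = - \frac{e^{- x^{2}}}{2}$. The boundary term vanishes and
$$\int_{-\infty}^{\infty} x \sin(b x)\, e^{- x^{2}}\, dx = \frac{b}{2} \int_{-\infty}^{\infty} \cos(b x)\, e^{- x^{2}}\, dx,$$
so $I'(b) = - \frac{b}{2}\, I(b)$.

This is a separable first-order ODE; solving with the initial condition $I(0) = \int_{-\infty}^{\infty} - 7 e^{- x^{2}}\,dx = - 7 \sqrt{\pi}$ gives
$$I(b) = - 7 \sqrt{\pi} e^{- \frac{b^{2}}{4}}.$$

Setting $b = \frac{1}{3}$:
$$I = - \frac{7 \sqrt{\pi}}{e^{\frac{1}{36}}}.$$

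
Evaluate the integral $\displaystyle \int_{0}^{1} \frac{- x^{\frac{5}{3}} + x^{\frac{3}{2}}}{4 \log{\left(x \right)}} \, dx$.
$- \log{\left(2 \right)} + \frac{\log{\left(15 \right)}}{4}$

Introduce a parameter $a$ in the exponent: let $I(a) = \int_{0}^{1} \frac{- x^{\frac{5}{3}} + x^{a}}{4 \log{\left(x \right)}} \, dx$.

Since $\dfrac{\partial}{\partial a}\,x^{a} = x^{a} \ln x$, the $\ln x$ in the denominator cancels and
$$\frac{dI}{da} = \int_{0}^{1} \frac{1}{4} x^{a} \, dx = \frac{1}{4} \left[\frac{x^{a+1}}{a+1}\right]_0^1 = \frac{1}{4 \left(a + 1\right)}.$$

Integrating with respect to $a$ gives $I(a) = \log{\left(\frac{\sqrt[4]{6} \sqrt[4]{a + 1}}{2} \right)} + C$.

At $a = \frac{5}{3}$ the integrand is identically $0$, so $I(\frac{5}{3}) = 0$. The closed form gives $0$, hence $C = 0$.

Setting $a = \frac{3}{2}$:
$$I = - \log{\left(2 \right)} + \frac{\log{\left(15 \right)}}{4}.$$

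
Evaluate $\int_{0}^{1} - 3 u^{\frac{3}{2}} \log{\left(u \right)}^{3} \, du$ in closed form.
$\frac{288}{625}$

Start from the elementary integral
$$J(a) = \int_{0}^{1} - 3 u^{a} \, du = - \frac{3}{a + 1}.$$

Differentiating under the integral sign brings down a factor of $\ln u$:
$$\frac{dJ}{da} = \int_{0}^{1} - 3 u^{a} \log{\left(u \right)} \, du = \frac{3}{\left(a + 1\right)^{2}}.$$

Repeating $3$ times in total — each differentiation brings down another $\ln u$ — gives
$$\frac{d^{3}J}{da^{3}} = \int_{0}^{1} - 3 u^{a} \log{\left(u \right)}^{3} \, du = \frac{18}{\left(a + 1\right)^{4}},$$
and the integrand here is exactly the target integrand, so $I = \frac{18}{\left(a + 1\right)^{4}}$.

Setting $a = \frac{3}{2}$:
$$I = \frac{288}{625}.$$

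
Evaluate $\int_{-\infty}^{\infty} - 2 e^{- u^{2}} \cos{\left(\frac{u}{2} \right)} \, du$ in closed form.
$- \frac{2 \sqrt{\pi}}{e^{\frac{1}{16}}}$

Define $I(b) = \int_{-\infty}^{\infty} - 2 e^{- u^{2}} \cos{\left(b u \right)} \, du$.

Differentiating under the integral sign,
$$I'(b) = \int_{-\infty}^{\infty} 2 u e^{- u^{2}} \sin{\left(b u \right)} \, du.$$

Integrate $\int_{-\infty}^{\infty} u \sin(b u)\, e^{- u^{2}}\, du$ by parts with $w = \sin(b u)$ and $dv = u\, e^{- u^{2}}\, du$, giving $v = - \frac{e^{- u^{2}}}{2}$. The boundary term vanishes and
$$\int_{-\infty}^{\infty} u \sin(b u)\, e^{- u^{2}}\, du = \frac{b}{2} \int_{-\infty}^{\infty} \cos(b u)\, e^{- u^{2}}\, du,$$
so $I'(b) = - \frac{b}{2}\, I(b)$.

This is a separable first-order ODE; solving with the initial condition $I(0) = \int_{-\infty}^{\infty} - 2 e^{- u^{2}}\,du = - 2 \sqrt{\pi}$ gives
$$I(b) = - 2 \sqrt{\pi} e^{- \frac{b^{2}}{4}}.$$

Setting $b = \frac{1}{2}$:
$$I = - \frac{2 \sqrt{\pi}}{e^{\frac{1}{16}}}.$$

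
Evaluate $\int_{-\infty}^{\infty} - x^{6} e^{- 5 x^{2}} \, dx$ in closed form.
$- \frac{3 \sqrt{5} \sqrt{\pi}}{1000}$

Start from the elementary integral
$$J(a) = \int_{-\infty}^{\infty} - e^{- a x^{2}} \, dx = - \frac{\sqrt{\pi}}{\sqrt{a}}.$$

Differentiating under the integral sign brings down a factor of $(-x^2)$:
$$\frac{dJ}{da} = \int_{-\infty}^{\infty} x^{2} e^{- a x^{2}} \, dx = \frac{\sqrt{\pi}}{2 a^{\frac{3}{2}}}.$$

Repeating $3$ times in total — each differentiation brings down another $(-x^2)$ — gives
$$\frac{d^{3}J}{da^{3}} = \int_{-\infty}^{\infty} x^{6} e^{- a x^{2}} \, dx = \frac{15 \sqrt{\pi}}{8 a^{\frac{7}{2}}},$$
and the integrand here is $(-1)^{3}$ times the target integrand, so $I = (-1)^{3}\,\frac{d^{3}J}{da^{3}} = - \frac{15 \sqrt{\pi}}{8 a^{\frac{7}{2}}}$.

Setting $a = 5$:
$$I = - \frac{3 \sqrt{5} \sqrt{\pi}}{1000}.$$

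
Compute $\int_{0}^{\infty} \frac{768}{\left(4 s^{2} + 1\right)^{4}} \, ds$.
$60 \pi$

Recall the elementary integral
$$J(a) = \int_{0}^{\infty} \frac{3}{a^{2} + s^{2}} \, ds = \frac{3 \pi}{2 a}.$$

Differentiating under the integral sign with respect to $a$,
$$\frac{dJ}{da} = \int_{0}^{\infty} - \frac{6 a}{\left(a^{2} + s^{2}\right)^{2}} \, ds = - \frac{3 \pi}{2 a^{2}},$$
so $\int_{0}^{\infty} \frac{3}{\left(a^{2} + s^{2}\right)^{2}} \, ds = \frac{3 \pi}{4 a^{3}}$.

Repeating — each differentiation of $1/(s^2+a^2)^j$ produces $-2ja/(s^2+a^2)^{j+1}$ — and dividing through by $-2ja$ at each step yields, after $3$ differentiations in total,
$$\int_{0}^{\infty} \frac{3}{\left(a^{2} + s^{2}\right)^{4}} \, ds = \frac{15 \pi}{32 a^{7}}.$$

Setting $a = \frac{1}{2}$:
$$I = 60 \pi.$$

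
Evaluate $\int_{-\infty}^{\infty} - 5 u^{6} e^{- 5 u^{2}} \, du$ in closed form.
$- \frac{3 \sqrt{5} \sqrt{\pi}}{200}$

Start from the elementary integral
$$J(a) = \int_{-\infty}^{\infty} - 5 e^{- a u^{2}} \, du = - \frac{5 \sqrt{\pi}}{\sqrt{a}}.$$

Differentiating under the integral sign brings down a factor of $(-u^2)$:
$$\frac{dJ}{da} = \int_{-\infty}^{\infty} 5 u^{2} e^{- a u^{2}} \, du = \frac{5 \sqrt{\pi}}{2 a^{\frac{3}{2}}}.$$

Repeating $3$ times in total — each differentiation brings down another $(-u^2)$ — gives
$$\frac{d^{3}J}{da^{3}} = \int_{-\infty}^{\infty} 5 u^{6} e^{- a u^{2}} \, du = \frac{75 \sqrt{\pi}}{8 a^{\frac{7}{2}}},$$
and the integrand here is $(-1)^{3}$ times the target integrand, so $I = (-1)^{3}\,\frac{d^{3}J}{da^{3}} = - \frac{75 \sqrt{\pi}}{8 a^{\frac{7}{2}}}$.

Setting $a = 5$:
$$I = - \frac{3 \sqrt{5} \sqrt{\pi}}{200}.$$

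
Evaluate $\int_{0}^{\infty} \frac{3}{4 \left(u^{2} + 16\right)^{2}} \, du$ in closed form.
$\frac{3 \pi}{1024}$

Begin with the known result
$$J(a) = \int_{0}^{\infty} \frac{3}{4 \left(a^{2} + u^{2}\right)} \, du = \frac{3 \pi}{8 a}.$$

Differentiating under the integral sign with respect to $a$,
$$\frac{dJ}{da} = \int_{0}^{\infty} - \frac{3 a}{2 \left(a^{2} + u^{2}\right)^{2}} \, du = - \frac{3 \pi}{8 a^{2}},$$
so $\int_{0}^{\infty} \frac{3}{4 \left(a^{2} + u^{2}\right)^{2}} \, du = \frac{3 \pi}{16 a^{3}}$.

Setting $a = 4$:
$$I = \frac{3 \pi}{1024}.$$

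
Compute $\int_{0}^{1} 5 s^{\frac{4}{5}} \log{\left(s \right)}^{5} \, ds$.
$- \frac{3125000}{177147}$

Begin with the known integral
$$J(a) = \int_{0}^{1} 5 s^{a} \, ds = \frac{5}{a + 1}.$$

Differentiating under the integral sign brings down a factor of $\ln s$:
$$\frac{dJ}{da} = \int_{0}^{1} 5 s^{a} \log{\left(s \right)} \, ds = - \frac{5}{\left(a + 1\right)^{2}}.$$

Repeating $5$ times in total — each differentiation brings down another $\ln s$ — gives
$$\frac{d^{5}J}{da^{5}} = \int_{0}^{1} 5 s^{a} \log{\left(s \right)}^{5} \, ds = - \frac{600}{\left(a + 1\right)^{6}},$$
and the integrand here is exactly the target integrand, so $I = - \frac{600}{\left(a + 1\right)^{6}}$.

Setting $a = \frac{4}{5}$:
$$I = - \frac{3125000}{177147}.$$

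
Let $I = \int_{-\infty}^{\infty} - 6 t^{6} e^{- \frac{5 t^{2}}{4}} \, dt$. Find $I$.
$- \frac{288 \sqrt{5} \sqrt{\pi}}{125}$

Begin with the known integral
$$J(a) = \int_{-\infty}^{\infty} - 6 e^{- a t^{2}} \, dt = - \frac{6 \sqrt{\pi}}{\sqrt{a}}.$$

Differentiating under the integral sign brings down a factor of $(-t^2)$:
$$\frac{dJ}{da} = \int_{-\infty}^{\infty} 6 t^{2} e^{- a t^{2}} \, dt = \frac{3 \sqrt{\pi}}{a^{\frac{3}{2}}}.$$

Repeating $3$ times in total — each differentiation brings down another $(-t^2)$ — gives
$$\frac{d^{3}J}{da^{3}} = \int_{-\infty}^{\infty} 6 t^{6} e^{- a t^{2}} \, dt = \frac{45 \sqrt{\pi}}{4 a^{\frac{7}{2}}},$$
and the integrand here is $(-1)^{3}$ times the target integrand, so $I = (-1)^{3}\,\frac{d^{3}J}{da^{3}} = - \frac{45 \sqrt{\pi}}{4 a^{\frac{7}{2}}}$.

Setting $a = \frac{5}{4}$:
$$I = - \frac{288 \sqrt{5} \sqrt{\pi}}{125}.$$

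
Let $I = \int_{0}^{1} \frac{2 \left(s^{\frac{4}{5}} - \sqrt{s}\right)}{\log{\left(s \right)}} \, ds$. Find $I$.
$\log{\left(\frac{36}{25} \right)}$

Introduce a parameter $a$ in the exponent: let $I(a) = \int_{0}^{1} \frac{2 \left(- \sqrt{s} + s^{a}\right)}{\log{\left(s \right)}} \, ds$.

Since $\dfrac{\partial}{\partial a}\,s^{a} = s^{a} \ln s$, the $\ln s$ in the denominator cancels and
$$\frac{dI}{da} = \int_{0}^{1} 2 s^{a} \, ds = 2 \left[\frac{s^{a+1}}{a+1}\right]_0^1 = \frac{2}{a + 1}.$$

Integrating with respect to $a$ gives $I(a) = \log{\left(\frac{4 \left(a + 1\right)^{2}}{9} \right)} + C$.

At $a = \frac{1}{2}$ the integrand is identically $0$, so $I(\frac{1}{2}) = 0$. The closed form gives $0$, hence $C = 0$.

Setting $a = \frac{4}{5}$:
$$I = \log{\left(\frac{36}{25} \right)}.$$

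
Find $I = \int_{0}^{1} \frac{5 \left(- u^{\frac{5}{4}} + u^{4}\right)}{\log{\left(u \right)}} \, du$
$\log{\left(\frac{3200000}{59049} \right)}$

Replace the exponent $\frac{5}{4}$ by a parameter $a$: let $I(a) = \int_{0}^{1} \frac{5 \left(u^{4} - u^{a}\right)}{\log{\left(u \right)}} \, du$.

Since $\dfrac{\partial}{\partial a}\,u^{a} = u^{a} \ln u$, the $\ln u$ in the denominator cancels and
$$\frac{dI}{da} = \int_{0}^{1} -5 u^{a} \, du = -5 \left[\frac{u^{a+1}}{a+1}\right]_0^1 = - \frac{5}{a + 1}.$$

Integrating with respect to $a$ gives $I(a) = \log{\left(\frac{3125}{\left(a + 1\right)^{5}} \right)} + C$.

At $a = 4$ the integrand is identically $0$, so $I(4) = 0$. The closed form gives $0$, hence $C = 0$.

Setting $a = \frac{5}{4}$:
$$I = \log{\left(\frac{3200000}{59049} \right)}.$$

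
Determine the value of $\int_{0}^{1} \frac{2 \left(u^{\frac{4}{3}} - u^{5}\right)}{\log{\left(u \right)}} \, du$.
$\log{\left(\frac{49}{324} \right)}$

Replace the exponent $\frac{4}{3}$ by a parameter $a$: let $I(a) = \int_{0}^{1} \frac{2 \left(- u^{5} + u^{a}\right)}{\log{\left(u \right)}} \, du$.

Since $\dfrac{\partial}{\partial a}\,u^{a} = u^{a} \ln u$, the $\ln u$ in the denominator cancels and
$$\frac{dI}{da} = \int_{0}^{1} 2 u^{a} \, du = 2 \left[\frac{u^{a+1}}{a+1}\right]_0^1 = \frac{2}{a + 1}.$$

Integrating with respect to $a$ gives $I(a) = \log{\left(\frac{\left(a + 1\right)^{2}}{36} \right)} + C$.

At $a = 5$ the integrand is identically $0$, so $I(5) = 0$. The closed form gives $0$, hence $C = 0$.

Setting $a = \frac{4}{3}$:
$$I = \log{\left(\frac{49}{324} \right)}.$$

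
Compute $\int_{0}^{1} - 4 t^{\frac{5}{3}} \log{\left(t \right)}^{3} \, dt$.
$\frac{243}{512}$

Start from the elementary integral
$$J(a) = \int_{0}^{1} - 4 t^{a} \, dt = - \frac{4}{a + 1}.$$

Differentiating under the integral sign brings down a factor of $\ln t$:
$$\frac{dJ}{da} = \int_{0}^{1} - 4 t^{a} \log{\left(t \right)} \, dt = \frac{4}{\left(a + 1\right)^{2}}.$$

Repeating $3$ times in total — each differentiation brings down another $\ln t$ — gives
$$\frac{d^{3}J}{da^{3}} = \int_{0}^{1} - 4 t^{a} \log{\left(t \right)}^{3} \, dt = \frac{24}{\left(a + 1\right)^{4}},$$
and the integrand here is exactly the target integrand, so $I = \frac{24}{\left(a + 1\right)^{4}}$.

Setting $a = \frac{5}{3}$:
$$I = \frac{243}{512}.$$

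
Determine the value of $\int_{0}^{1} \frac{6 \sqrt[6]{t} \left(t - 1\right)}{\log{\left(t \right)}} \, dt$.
$\log{\left(\frac{4826809}{117649} \right)}$

Consider the one-parameter family: let $I(a) = \int_{0}^{1} \frac{6 \left(- \sqrt[6]{t} + t^{a}\right)}{\log{\left(t \right)}} \, dt$.

Since $\dfrac{\partial}{\partial a}\,t^{a} = t^{a} \ln t$, the $\ln t$ in the denominator cancels and
$$\frac{dI}{da} = \int_{0}^{1} 6 t^{a} \, dt = 6 \left[\frac{t^{a+1}}{a+1}\right]_0^1 = \frac{6}{a + 1}.$$

Integrating with respect to $a$ gives $I(a) = \log{\left(\frac{46656 \left(a + 1\right)^{6}}{117649} \right)} + C$.

At $a = \frac{1}{6}$ the integrand is identically $0$, so $I(\frac{1}{6}) = 0$. The closed form gives $0$, hence $C = 0$.

Setting $a = \frac{7}{6}$:
$$I = \log{\left(\frac{4826809}{117649} \right)}.$$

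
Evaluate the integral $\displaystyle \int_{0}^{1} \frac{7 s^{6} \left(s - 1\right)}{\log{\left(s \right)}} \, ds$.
$- \log{\left(\frac{823543}{2097152} \right)}$

Consider the one-parameter family: let $I(a) = \int_{0}^{1} \frac{7 \left(s^{7} - s^{a}\right)}{\log{\left(s \right)}} \, ds$.

Since $\dfrac{\partial}{\partial a}\,s^{a} = s^{a} \ln s$, the $\ln s$ in the denominator cancels and
$$\frac{dI}{da} = \int_{0}^{1} -7 s^{a} \, ds = -7 \left[\frac{s^{a+1}}{a+1}\right]_0^1 = - \frac{7}{a + 1}.$$

Integrating with respect to $a$ gives $I(a) = - \log{\left(\frac{\left(a + 1\right)^{7}}{2097152} \right)} + C$.

At $a = 7$ the integrand is identically $0$, so $I(7) = 0$. The closed form gives $0$, hence $C = 0$.

Setting $a = 6$:
$$I = - \log{\left(\frac{823543}{2097152} \right)}.$$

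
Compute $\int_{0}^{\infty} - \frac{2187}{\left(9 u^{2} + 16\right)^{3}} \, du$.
$- \frac{2187 \pi}{16384}$

Begin with the known result
$$J(a) = \int_{0}^{\infty} - \frac{3}{a^{2} + u^{2}} \, du = - \frac{3 \pi}{2 a}.$$

Differentiating under the integral sign with respect to $a$,
$$\frac{dJ}{da} = \int_{0}^{\infty} \frac{6 a}{\left(a^{2} + u^{2}\right)^{2}} \, du = \frac{3 \pi}{2 a^{2}},$$
so $\int_{0}^{\infty} - \frac{3}{\left(a^{2} + u^{2}\right)^{2}} \, du = - \frac{3 \pi}{4 a^{3}}$.

Repeating — each differentiation of $1/(u^2+a^2)^j$ produces $-2ja/(u^2+a^2)^{j+1}$ — and dividing through by $-2ja$ at each step yields, after $2$ differentiations in total,
$$\int_{0}^{\infty} - \frac{3}{\left(a^{2} + u^{2}\right)^{3}} \, du = - \frac{9 \pi}{16 a^{5}}.$$

Setting $a = \frac{4}{3}$:
$$I = - \frac{2187 \pi}{16384}.$$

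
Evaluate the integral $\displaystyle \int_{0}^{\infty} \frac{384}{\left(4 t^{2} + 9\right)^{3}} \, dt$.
$\frac{4 \pi}{27}$

Start from the standard arctangent integral
$$J(a) = \int_{0}^{\infty} \frac{6}{a^{2} + t^{2}} \, dt = \frac{3 \pi}{a}.$$

Differentiating under the integral sign with respect to $a$,
$$\frac{dJ}{da} = \int_{0}^{\infty} - \frac{12 a}{\left(a^{2} + t^{2}\right)^{2}} \, dt = - \frac{3 \pi}{a^{2}},$$
so $\int_{0}^{\infty} \frac{6}{\left(a^{2} + t^{2}\right)^{2}} \, dt = \frac{3 \pi}{2 a^{3}}$.

Repeating — each differentiation of $1/(t^2+a^2)^j$ produces $-2ja/(t^2+a^2)^{j+1}$ — and dividing through by $-2ja$ at each step yields, after $2$ differentiations in total,
$$\int_{0}^{\infty} \frac{6}{\left(a^{2} + t^{2}\right)^{3}} \, dt = \frac{9 \pi}{8 a^{5}}.$$

Setting $a = \frac{3}{2}$:
$$I = \frac{4 \pi}{27}.$$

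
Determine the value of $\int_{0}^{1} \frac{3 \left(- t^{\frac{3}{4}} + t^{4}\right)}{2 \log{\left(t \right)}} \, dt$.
$\log{\left(\frac{40 \sqrt{35}}{49} \right)}$

Introduce a parameter $a$ in the exponent: let $I(a) = \int_{0}^{1} \frac{3 \left(t^{4} - t^{a}\right)}{2 \log{\left(t \right)}} \, dt$.

Since $\dfrac{\partial}{\partial a}\,t^{a} = t^{a} \ln t$, the $\ln t$ in the denominator cancels and
$$\frac{dI}{da} = \int_{0}^{1} - \frac{3}{2} t^{a} \, dt = - \frac{3}{2} \left[\frac{t^{a+1}}{a+1}\right]_0^1 = - \frac{3}{2 a + 2}.$$

Integrating with respect to $a$ gives $I(a) = - \frac{3 \log{\left(a + 1 \right)}}{2} + \frac{3 \log{\left(5 \right)}}{2} + C$.

At $a = 4$ the integrand is identically $0$, so $I(4) = 0$. The closed form gives $0$, hence $C = 0$.

Setting $a = \frac{3}{4}$:
$$I = \log{\left(\frac{40 \sqrt{35}}{49} \right)}.$$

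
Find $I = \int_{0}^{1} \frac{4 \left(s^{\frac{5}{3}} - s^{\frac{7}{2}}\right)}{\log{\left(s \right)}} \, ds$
$- \log{\left(\frac{531441}{65536} \right)}$

Introduce a parameter $a$ in the exponent: let $I(a) = \int_{0}^{1} \frac{4 \left(s^{\frac{5}{3}} - s^{a}\right)}{\log{\left(s \right)}} \, ds$.

Since $\dfrac{\partial}{\partial a}\,s^{a} = s^{a} \ln s$, the $\ln s$ in the denominator cancels and
$$\frac{dI}{da} = \int_{0}^{1} -4 s^{a} \, ds = -4 \left[\frac{s^{a+1}}{a+1}\right]_0^1 = - \frac{4}{a + 1}.$$

Integrating with respect to $a$ gives $I(a) = - \log{\left(\frac{81 \left(a + 1\right)^{4}}{4096} \right)} + C$.

At $a = \frac{5}{3}$ the integrand is identically $0$, so $I(\frac{5}{3}) = 0$. The closed form gives $0$, hence $C = 0$.

Setting $a = \frac{7}{2}$:
$$I = - \log{\left(\frac{531441}{65536} \right)}.$$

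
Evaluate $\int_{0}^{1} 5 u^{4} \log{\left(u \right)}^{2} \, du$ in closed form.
$\frac{2}{25}$

Start from the elementary integral
$$J(a) = \int_{0}^{1} 5 u^{a} \, du = \frac{5}{a + 1}.$$

Differentiating under the integral sign brings down a factor of $\ln u$:
$$\frac{dJ}{da} = \int_{0}^{1} 5 u^{a} \log{\left(u \right)} \, du = - \frac{5}{\left(a + 1\right)^{2}}.$$

Repeating twice in total — each differentiation brings down another $\ln u$ — gives
$$\frac{d^{2}J}{da^{2}} = \int_{0}^{1} 5 u^{a} \log{\left(u \right)}^{2} \, du = \frac{10}{\left(a + 1\right)^{3}},$$
and the integrand here is exactly the target integrand, so $I = \frac{10}{\left(a + 1\right)^{3}}$.

Setting $a = 4$:
$$I = \frac{2}{25}.$$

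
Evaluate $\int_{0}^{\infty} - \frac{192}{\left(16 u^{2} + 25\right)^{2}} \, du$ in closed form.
$- \frac{12 \pi}{125}$

Begin with the known result
$$J(a) = \int_{0}^{\infty} - \frac{3}{4 \left(a^{2} + u^{2}\right)} \, du = - \frac{3 \pi}{8 a}.$$

Differentiating under the integral sign with respect to $a$,
$$\frac{dJ}{da} = \int_{0}^{\infty} \frac{3 a}{2 \left(a^{2} + u^{2}\right)^{2}} \, du = \frac{3 \pi}{8 a^{2}},$$
so $\int_{0}^{\infty} - \frac{3}{4 \left(a^{2} + u^{2}\right)^{2}} \, du = - \frac{3 \pi}{16 a^{3}}$.

Setting $a = \frac{5}{4}$:
$$I = - \frac{12 \pi}{125}.$$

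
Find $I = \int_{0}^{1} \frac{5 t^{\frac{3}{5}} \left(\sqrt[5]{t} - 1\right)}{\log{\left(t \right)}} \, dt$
$- \log{\left(\frac{32768}{59049} \right)}$

Consider the one-parameter family: let $I(a) = \int_{0}^{1} \frac{5 \left(t^{\frac{4}{5}} - t^{a}\right)}{\log{\left(t \right)}} \, dt$.

Since $\dfrac{\partial}{\partial a}\,t^{a} = t^{a} \ln t$, the $\ln t$ in the denominator cancels and
$$\frac{dI}{da} = \int_{0}^{1} -5 t^{a} \, dt = -5 \left[\frac{t^{a+1}}{a+1}\right]_0^1 = - \frac{5}{a + 1}.$$

Integrating with respect to $a$ gives $I(a) = - \log{\left(\frac{3125 \left(a + 1\right)^{5}}{59049} \right)} + C$.

At $a = \frac{4}{5}$ the integrand is identically $0$, so $I(\frac{4}{5}) = 0$. The closed form gives $0$, hence $C = 0$.

Setting $a = \frac{3}{5}$:
$$I = - \log{\left(\frac{32768}{59049} \right)}.$$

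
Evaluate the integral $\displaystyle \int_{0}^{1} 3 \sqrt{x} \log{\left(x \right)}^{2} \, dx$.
$\frac{16}{9}$

Start from the elementary integral
$$J(a) = \int_{0}^{1} 3 x^{a} \, dx = \frac{3}{a + 1}.$$

Differentiating under the integral sign brings down a factor of $\ln x$:
$$\frac{dJ}{da} = \int_{0}^{1} 3 x^{a} \log{\left(x \right)} \, dx = - \frac{3}{\left(a + 1\right)^{2}}.$$

Repeating twice in total — each differentiation brings down another $\ln x$ — gives
$$\frac{d^{2}J}{da^{2}} = \int_{0}^{1} 3 x^{a} \log{\left(x \right)}^{2} \, dx = \frac{6}{\left(a + 1\right)^{3}},$$
and the integrand here is exactly the target integrand, so $I = \frac{6}{\left(a + 1\right)^{3}}$.

Setting $a = \frac{1}{2}$:
$$I = \frac{16}{9}.$$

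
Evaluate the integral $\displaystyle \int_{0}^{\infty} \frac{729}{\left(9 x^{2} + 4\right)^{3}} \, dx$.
$\frac{729 \pi}{512}$

Start from the standard arctangent integral
$$J(a) = \int_{0}^{\infty} \frac{1}{a^{2} + x^{2}} \, dx = \frac{\pi}{2 a}.$$

Differentiating under the integral sign with respect to $a$,
$$\frac{dJ}{da} = \int_{0}^{\infty} - \frac{2 a}{\left(a^{2} + x^{2}\right)^{2}} \, dx = - \frac{\pi}{2 a^{2}},$$
so $\int_{0}^{\infty} \frac{1}{\left(a^{2} + x^{2}\right)^{2}} \, dx = \frac{\pi}{4 a^{3}}$.

Repeating — each differentiation of $1/(x^2+a^2)^j$ produces $-2ja/(x^2+a^2)^{j+1}$ — and dividing through by $-2ja$ at each step yields, after $2$ differentiations in total,
$$\int_{0}^{\infty} \frac{1}{\left(a^{2} + x^{2}\right)^{3}} \, dx = \frac{3 \pi}{16 a^{5}}.$$

Setting $a = \frac{2}{3}$:
$$I = \frac{729 \pi}{512}.$$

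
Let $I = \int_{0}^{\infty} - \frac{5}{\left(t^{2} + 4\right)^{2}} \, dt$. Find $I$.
$- \frac{5 \pi}{32}$

Start from the standard arctangent integral
$$J(a) = \int_{0}^{\infty} - \frac{5}{a^{2} + t^{2}} \, dt = - \frac{5 \pi}{2 a}.$$

Differentiating under the integral sign with respect to $a$,
$$\frac{dJ}{da} = \int_{0}^{\infty} \frac{10 a}{\left(a^{2} + t^{2}\right)^{2}} \, dt = \frac{5 \pi}{2 a^{2}},$$
so $\int_{0}^{\infty} - \frac{5}{\left(a^{2} + t^{2}\right)^{2}} \, dt = - \frac{5 \pi}{4 a^{3}}$.

Setting $a = 2$:
$$I = - \frac{5 \pi}{32}.$$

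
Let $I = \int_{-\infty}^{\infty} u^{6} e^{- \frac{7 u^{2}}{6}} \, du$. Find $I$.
$\frac{405 \sqrt{42} \sqrt{\pi}}{2401}$

Start from the elementary integral
$$J(a) = \int_{-\infty}^{\infty} e^{- a u^{2}} \, du = \frac{\sqrt{\pi}}{\sqrt{a}}.$$

Differentiating under the integral sign brings down a factor of $(-u^2)$:
$$\frac{dJ}{da} = \int_{-\infty}^{\infty} - u^{2} e^{- a u^{2}} \, du = - \frac{\sqrt{\pi}}{2 a^{\frac{3}{2}}}.$$

Repeating $3$ times in total — each differentiation brings down another $(-u^2)$ — gives
$$\frac{d^{3}J}{da^{3}} = \int_{-\infty}^{\infty} - u^{6} e^{- a u^{2}} \, du = - \frac{15 \sqrt{\pi}}{8 a^{\frac{7}{2}}},$$
and the integrand here is $(-1)^{3}$ times the target integrand, so $I = (-1)^{3}\,\frac{d^{3}J}{da^{3}} = \frac{15 \sqrt{\pi}}{8 a^{\frac{7}{2}}}$.

Setting $a = \frac{7}{6}$:
$$I = \frac{405 \sqrt{42} \sqrt{\pi}}{2401}.$$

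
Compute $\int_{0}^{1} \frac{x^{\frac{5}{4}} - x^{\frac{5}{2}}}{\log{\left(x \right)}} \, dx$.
$- \log{\left(\frac{14}{9} \right)}$

Introduce a parameter $a$ in the exponent: let $I(a) = \int_{0}^{1} \frac{x^{\frac{5}{4}} - x^{a}}{\log{\left(x \right)}} \, dx$.

Since $\dfrac{\partial}{\partial a}\,x^{a} = x^{a} \ln x$, the $\ln x$ in the denominator cancels and
$$\frac{dI}{da} = \int_{0}^{1} -1 x^{a} \, dx = -1 \left[\frac{x^{a+1}}{a+1}\right]_0^1 = - \frac{1}{a + 1}.$$

Integrating with respect to $a$ gives $I(a) = - \log{\left(\frac{4 a}{9} + \frac{4}{9} \right)} + C$.

At $a = \frac{5}{4}$ the integrand is identically $0$, so $I(\frac{5}{4}) = 0$. The closed form gives $0$, hence $C = 0$.

Setting $a = \frac{5}{2}$:
$$I = - \log{\left(\frac{14}{9} \right)}.$$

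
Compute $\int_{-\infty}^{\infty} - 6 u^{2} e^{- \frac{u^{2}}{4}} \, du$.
$- 24 \sqrt{\pi}$

Start from the elementary integral
$$J(a) = \int_{-\infty}^{\infty} - 6 e^{- a u^{2}} \, du = - \frac{6 \sqrt{\pi}}{\sqrt{a}}.$$

Differentiating under the integral sign brings down a factor of $(-u^2)$:
$$\frac{dJ}{da} = \int_{-\infty}^{\infty} 6 u^{2} e^{- a u^{2}} \, du = \frac{3 \sqrt{\pi}}{a^{\frac{3}{2}}}.$$

The integral on the left is $-I$, so $I = - \frac{3 \sqrt{\pi}}{a^{\frac{3}{2}}}$.

Setting $a = \frac{1}{4}$:
$$I = - 24 \sqrt{\pi}.$$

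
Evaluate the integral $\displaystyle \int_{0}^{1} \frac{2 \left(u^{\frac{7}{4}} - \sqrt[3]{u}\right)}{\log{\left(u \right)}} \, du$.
$- \log{\left(\frac{256}{1089} \right)}$

Introduce a parameter $a$ in the exponent: let $I(a) = \int_{0}^{1} \frac{2 \left(u^{\frac{7}{4}} - u^{a}\right)}{\log{\left(u \right)}} \, du$.

Since $\dfrac{\partial}{\partial a}\,u^{a} = u^{a} \ln u$, the $\ln u$ in the denominator cancels and
$$\frac{dI}{da} = \int_{0}^{1} -2 u^{a} \, du = -2 \left[\frac{u^{a+1}}{a+1}\right]_0^1 = - \frac{2}{a + 1}.$$

Integrating with respect to $a$ gives $I(a) = - \log{\left(\frac{16 \left(a + 1\right)^{2}}{121} \right)} + C$.

At $a = \frac{7}{4}$ the integrand is identically $0$, so $I(\frac{7}{4}) = 0$. The closed form gives $0$, hence $C = 0$.

Setting $a = \frac{1}{3}$:
$$I = - \log{\left(\frac{256}{1089} \right)}.$$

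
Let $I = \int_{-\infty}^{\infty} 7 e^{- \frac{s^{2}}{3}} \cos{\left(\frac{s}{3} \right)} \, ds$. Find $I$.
$\frac{7 \sqrt{3} \sqrt{\pi}}{e^{\frac{1}{12}}}$

Treat the cosine frequency as a parameter and define $I(b) = \int_{-\infty}^{\infty} 7 e^{- \frac{s^{2}}{3}} \cos{\left(b s \right)} \, ds$.

Differentiating under the integral sign,
$$I'(b) = \int_{-\infty}^{\infty} - 7 s e^{- \frac{s^{2}}{3}} \sin{\left(b s \right)} \, ds.$$

Integrate $\int_{-\infty}^{\infty} s \sin(b s)\, e^{- \frac{s^{2}}{3}}\, ds$ by parts with $u = \sin(b s)$ and $dv = s\, e^{- \frac{s^{2}}{3}}\, ds$, giving $v = - \frac{3 e^{- \frac{s^{2}}{3}}}{2}$. The boundary term vanishes and
$$\int_{-\infty}^{\infty} s \sin(b s)\, e^{- \frac{s^{2}}{3}}\, ds = \frac{3 b}{2} \int_{-\infty}^{\infty} \cos(b s)\, e^{- \frac{s^{2}}{3}}\, ds,$$
so $I'(b) = - \frac{3 b}{2}\, I(b)$.

This is a separable first-order ODE; solving with the initial condition $I(0) = \int_{-\infty}^{\infty} 7 e^{- \frac{s^{2}}{3}}\,ds = 7 \sqrt{3} \sqrt{\pi}$ gives
$$I(b) = 7 \sqrt{3} \sqrt{\pi} e^{- \frac{3 b^{2}}{4}}.$$

Setting $b = \frac{1}{3}$:
$$I = \frac{7 \sqrt{3} \sqrt{\pi}}{e^{\frac{1}{12}}}.$$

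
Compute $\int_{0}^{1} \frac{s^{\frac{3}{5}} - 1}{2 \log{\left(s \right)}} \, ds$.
$\log{\left(\frac{2 \sqrt{10}}{5} \right)}$

Introduce a parameter $a$ in the exponent: let $I(a) = \int_{0}^{1} \frac{s^{a} - 1}{2 \log{\left(s \right)}} \, ds$.

Since $\dfrac{\partial}{\partial a}\,s^{a} = s^{a} \ln s$, the $\ln s$ in the denominator cancels and
$$\frac{dI}{da} = \int_{0}^{1} \frac{1}{2} s^{a} \, ds = \frac{1}{2} \left[\frac{s^{a+1}}{a+1}\right]_0^1 = \frac{1}{2 \left(a + 1\right)}.$$

Integrating with respect to $a$ gives $I(a) = \frac{\log{\left(a + 1 \right)}}{2} + C$.

At $a = 0$ the integrand is identically $0$, so $I(0) = 0$. The closed form gives $0$, hence $C = 0$.

Setting $a = \frac{3}{5}$:
$$I = \log{\left(\frac{2 \sqrt{10}}{5} \right)}.$$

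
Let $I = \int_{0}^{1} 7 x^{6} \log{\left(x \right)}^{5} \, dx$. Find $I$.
$- \frac{120}{16807}$

Begin with the known integral
$$J(a) = \int_{0}^{1} 7 x^{a} \, dx = \frac{7}{a + 1}.$$

Differentiating under the integral sign brings down a factor of $\ln x$:
$$\frac{dJ}{da} = \int_{0}^{1} 7 x^{a} \log{\left(x \right)} \, dx = - \frac{7}{\left(a + 1\right)^{2}}.$$

Repeating $5$ times in total — each differentiation brings down another $\ln x$ — gives
$$\frac{d^{5}J}{da^{5}} = \int_{0}^{1} 7 x^{a} \log{\left(x \right)}^{5} \, dx = - \frac{840}{\left(a + 1\right)^{6}},$$
and the integrand here is exactly the target integrand, so $I = - \frac{840}{\left(a + 1\right)^{6}}$.

Setting $a = 6$:
$$I = - \frac{120}{16807}.$$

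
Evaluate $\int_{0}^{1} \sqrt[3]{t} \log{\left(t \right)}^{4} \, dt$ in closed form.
$\frac{729}{128}$

Consider the simpler parametrised integral
$$J(a) = \int_{0}^{1} t^{a} \, dt = \frac{1}{a + 1}.$$

Differentiating under the integral sign brings down a factor of $\ln t$:
$$\frac{dJ}{da} = \int_{0}^{1} t^{a} \log{\left(t \right)} \, dt = - \frac{1}{\left(a + 1\right)^{2}}.$$

Repeating $4$ times in total — each differentiation brings down another $\ln t$ — gives
$$\frac{d^{4}J}{da^{4}} = \int_{0}^{1} t^{a} \log{\left(t \right)}^{4} \, dt = \frac{24}{\left(a + 1\right)^{5}},$$
and the integrand here is exactly the target integrand, so $I = \frac{24}{\left(a + 1\right)^{5}}$.

Setting $a = \frac{1}{3}$:
$$I = \frac{729}{128}.$$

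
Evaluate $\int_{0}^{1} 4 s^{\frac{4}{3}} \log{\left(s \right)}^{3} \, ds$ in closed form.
$- \frac{1944}{2401}$

Start from the elementary integral
$$J(a) = \int_{0}^{1} 4 s^{a} \, ds = \frac{4}{a + 1}.$$

Differentiating under the integral sign brings down a factor of $\ln s$:
$$\frac{dJ}{da} = \int_{0}^{1} 4 s^{a} \log{\left(s \right)} \, ds = - \frac{4}{\left(a + 1\right)^{2}}.$$

Repeating $3$ times in total — each differentiation brings down another $\ln s$ — gives
$$\frac{d^{3}J}{da^{3}} = \int_{0}^{1} 4 s^{a} \log{\left(s \right)}^{3} \, ds = - \frac{24}{\left(a + 1\right)^{4}},$$
and the integrand here is exactly the target integrand, so $I = - \frac{24}{\left(a + 1\right)^{4}}$.

Setting $a = \frac{4}{3}$:
$$I = - \frac{1944}{2401}.$$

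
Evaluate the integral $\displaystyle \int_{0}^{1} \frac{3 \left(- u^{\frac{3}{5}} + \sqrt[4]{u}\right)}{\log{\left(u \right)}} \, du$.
$\log{\left(\frac{15625}{32768} \right)}$

Consider the one-parameter family: let $I(a) = \int_{0}^{1} \frac{3 \left(- u^{\frac{3}{5}} + u^{a}\right)}{\log{\left(u \right)}} \, du$.

Since $\dfrac{\partial}{\partial a}\,u^{a} = u^{a} \ln u$, the $\ln u$ in the denominator cancels and
$$\frac{dI}{da} = \int_{0}^{1} 3 u^{a} \, du = 3 \left[\frac{u^{a+1}}{a+1}\right]_0^1 = \frac{3}{a + 1}.$$

Integrating with respect to $a$ gives $I(a) = \log{\left(\frac{125 \left(a + 1\right)^{3}}{512} \right)} + C$.

At $a = \frac{3}{5}$ the integrand is identically $0$, so $I(\frac{3}{5}) = 0$. The closed form gives $0$, hence $C = 0$.

Setting $a = \frac{1}{4}$:
$$I = \log{\left(\frac{15625}{32768} \right)}.$$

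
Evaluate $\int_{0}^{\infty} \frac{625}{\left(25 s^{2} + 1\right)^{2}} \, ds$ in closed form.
$\frac{125 \pi}{4}$

Begin with the known result
$$J(a) = \int_{0}^{\infty} \frac{1}{a^{2} + s^{2}} \, ds = \frac{\pi}{2 a}.$$

Differentiating under the integral sign with respect to $a$,
$$\frac{dJ}{da} = \int_{0}^{\infty} - \frac{2 a}{\left(a^{2} + s^{2}\right)^{2}} \, ds = - \frac{\pi}{2 a^{2}},$$
so $\int_{0}^{\infty} \frac{1}{\left(a^{2} + s^{2}\right)^{2}} \, ds = \frac{\pi}{4 a^{3}}$.

Setting $a = \frac{1}{5}$:
$$I = \frac{125 \pi}{4}.$$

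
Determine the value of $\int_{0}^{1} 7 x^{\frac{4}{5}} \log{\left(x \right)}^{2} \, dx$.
$\frac{1750}{729}$

Consider the simpler parametrised integral
$$J(a) = \int_{0}^{1} 7 x^{a} \, dx = \frac{7}{a + 1}.$$

Differentiating under the integral sign brings down a factor of $\ln x$:
$$\frac{dJ}{da} = \int_{0}^{1} 7 x^{a} \log{\left(x \right)} \, dx = - \frac{7}{\left(a + 1\right)^{2}}.$$

Repeating twice in total — each differentiation brings down another $\ln x$ — gives
$$\frac{d^{2}J}{da^{2}} = \int_{0}^{1} 7 x^{a} \log{\left(x \right)}^{2} \, dx = \frac{14}{\left(a + 1\right)^{3}},$$
and the integrand here is exactly the target integrand, so $I = \frac{14}{\left(a + 1\right)^{3}}$.

Setting $a = \frac{4}{5}$:
$$I = \frac{1750}{729}.$$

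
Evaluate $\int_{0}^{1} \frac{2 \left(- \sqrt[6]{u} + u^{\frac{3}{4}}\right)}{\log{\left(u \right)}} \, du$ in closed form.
$\log{\left(\frac{9}{4} \right)}$

Consider the one-parameter family: let $I(a) = \int_{0}^{1} \frac{2 \left(- \sqrt[6]{u} + u^{a}\right)}{\log{\left(u \right)}} \, du$.

Since $\dfrac{\partial}{\partial a}\,u^{a} = u^{a} \ln u$, the $\ln u$ in the denominator cancels and
$$\frac{dI}{da} = \int_{0}^{1} 2 u^{a} \, du = 2 \left[\frac{u^{a+1}}{a+1}\right]_0^1 = \frac{2}{a + 1}.$$

Integrating with respect to $a$ gives $I(a) = \log{\left(\frac{36 \left(a + 1\right)^{2}}{49} \right)} + C$.

At $a = \frac{1}{6}$ the integrand is identically $0$, so $I(\frac{1}{6}) = 0$. The closed form gives $0$, hence $C = 0$.

Setting $a = \frac{3}{4}$:
$$I = \log{\left(\frac{9}{4} \right)}.$$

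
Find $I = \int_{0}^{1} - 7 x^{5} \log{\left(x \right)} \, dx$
$\frac{7}{36}$

Consider the simpler parametrised integral
$$J(a) = \int_{0}^{1} - 7 x^{a} \, dx = - \frac{7}{a + 1}.$$

Differentiating under the integral sign brings down a factor of $\ln x$:
$$\frac{dJ}{da} = \int_{0}^{1} - 7 x^{a} \log{\left(x \right)} \, dx = \frac{7}{\left(a + 1\right)^{2}}.$$

The integral on the left is $I$, so $I = \frac{7}{\left(a + 1\right)^{2}}$.

Setting $a = 5$:
$$I = \frac{7}{36}.$$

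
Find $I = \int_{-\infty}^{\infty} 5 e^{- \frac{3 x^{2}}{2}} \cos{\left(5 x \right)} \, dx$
$\frac{5 \sqrt{6} \sqrt{\pi}}{3 e^{\frac{25}{6}}}$

Let $b$ denote the cosine frequency and define $I(b) = \int_{-\infty}^{\infty} 5 e^{- \frac{3 x^{2}}{2}} \cos{\left(b x \right)} \, dx$.

Differentiating under the integral sign,
$$I'(b) = \int_{-\infty}^{\infty} - 5 x e^{- \frac{3 x^{2}}{2}} \sin{\left(b x \right)} \, dx.$$

Integrate $\int_{-\infty}^{\infty} x \sin(b x)\, e^{- \frac{3 x^{2}}{2}}\, dx$ by parts with $u = \sin(b x)$ and $dv = x\, e^{- \frac{3 x^{2}}{2}}\, dx$, giving $v = - \frac{e^{- \frac{3 x^{2}}{2}}}{3}$. The boundary term vanishes and
$$\int_{-\infty}^{\infty} x \sin(b x)\, e^{- \frac{3 x^{2}}{2}}\, dx = \frac{b}{3} \int_{-\infty}^{\infty} \cos(b x)\, e^{- \frac{3 x^{2}}{2}}\, dx,$$
so $I'(b) = - \frac{b}{3}\, I(b)$.

This is a separable first-order ODE; solving with the initial condition $I(0) = \int_{-\infty}^{\infty} 5 e^{- \frac{3 x^{2}}{2}}\,dx = \frac{5 \sqrt{6} \sqrt{\pi}}{3}$ gives
$$I(b) = \frac{5 \sqrt{6} \sqrt{\pi} e^{- \frac{b^{2}}{6}}}{3}.$$

Setting $b = 5$:
$$I = \frac{5 \sqrt{6} \sqrt{\pi}}{3 e^{\frac{25}{6}}}.$$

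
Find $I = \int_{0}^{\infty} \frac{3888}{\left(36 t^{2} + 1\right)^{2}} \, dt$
$162 \pi$

Recall the elementary integral
$$J(a) = \int_{0}^{\infty} \frac{3}{a^{2} + t^{2}} \, dt = \frac{3 \pi}{2 a}.$$

Differentiating under the integral sign with respect to $a$,
$$\frac{dJ}{da} = \int_{0}^{\infty} - \frac{6 a}{\left(a^{2} + t^{2}\right)^{2}} \, dt = - \frac{3 \pi}{2 a^{2}},$$
so $\int_{0}^{\infty} \frac{3}{\left(a^{2} + t^{2}\right)^{2}} \, dt = \frac{3 \pi}{4 a^{3}}$.

Setting $a = \frac{1}{6}$:
$$I = 162 \pi.$$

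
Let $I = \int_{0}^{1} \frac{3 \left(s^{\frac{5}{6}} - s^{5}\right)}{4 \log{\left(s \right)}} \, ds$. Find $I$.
$- \frac{3 \log{\left(6 \right)}}{2} + \frac{3 \log{\left(11 \right)}}{4}$

Replace the exponent $5$ by a parameter $a$: let $I(a) = \int_{0}^{1} \frac{3 \left(s^{\frac{5}{6}} - s^{a}\right)}{4 \log{\left(s \right)}} \, ds$.

Since $\dfrac{\partial}{\partial a}\,s^{a} = s^{a} \ln s$, the $\ln s$ in the denominator cancels and
$$\frac{dI}{da} = \int_{0}^{1} - \frac{3}{4} s^{a} \, ds = - \frac{3}{4} \left[\frac{s^{a+1}}{a+1}\right]_0^1 = - \frac{3}{4 a + 4}.$$

Integrating with respect to $a$ gives $I(a) = - \frac{3 \log{\left(a + 1 \right)}}{4} - \frac{3 \log{\left(6 \right)}}{4} + \frac{3 \log{\left(11 \right)}}{4} + C$.

At $a = \frac{5}{6}$ the integrand is identically $0$, so $I(\frac{5}{6}) = 0$. The closed form gives $0$, hence $C = 0$.

Setting $a = 5$:
$$I = - \frac{3 \log{\left(6 \right)}}{2} + \frac{3 \log{\left(11 \right)}}{4}.$$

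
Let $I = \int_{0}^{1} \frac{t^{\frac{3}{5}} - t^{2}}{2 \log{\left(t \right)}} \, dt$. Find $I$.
$\log{\left(\frac{2 \sqrt{30}}{15} \right)}$

Replace the exponent $\frac{3}{5}$ by a parameter $a$: let $I(a) = \int_{0}^{1} \frac{- t^{2} + t^{a}}{2 \log{\left(t \right)}} \, dt$.

Since $\dfrac{\partial}{\partial a}\,t^{a} = t^{a} \ln t$, the $\ln t$ in the denominator cancels and
$$\frac{dI}{da} = \int_{0}^{1} \frac{1}{2} t^{a} \, dt = \frac{1}{2} \left[\frac{t^{a+1}}{a+1}\right]_0^1 = \frac{1}{2 \left(a + 1\right)}.$$

Integrating with respect to $a$ gives $I(a) = \frac{\log{\left(a + 1 \right)}}{2} - \frac{\log{\left(3 \right)}}{2} + C$.

At $a = 2$ the integrand is identically $0$, so $I(2) = 0$. The closed form gives $0$, hence $C = 0$.

Setting $a = \frac{3}{5}$:
$$I = \log{\left(\frac{2 \sqrt{30}}{15} \right)}.$$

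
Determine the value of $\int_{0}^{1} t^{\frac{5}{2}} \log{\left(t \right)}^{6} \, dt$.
$\frac{92160}{823543}$

Start from the elementary integral
$$J(a) = \int_{0}^{1} t^{a} \, dt = \frac{1}{a + 1}.$$

Differentiating under the integral sign brings down a factor of $\ln t$:
$$\frac{dJ}{da} = \int_{0}^{1} t^{a} \log{\left(t \right)} \, dt = - \frac{1}{\left(a + 1\right)^{2}}.$$

Repeating $6$ times in total — each differentiation brings down another $\ln t$ — gives
$$\frac{d^{6}J}{da^{6}} = \int_{0}^{1} t^{a} \log{\left(t \right)}^{6} \, dt = \frac{720}{\left(a + 1\right)^{7}},$$
and the integrand here is exactly the target integrand, so $I = \frac{720}{\left(a + 1\right)^{7}}$.

Setting $a = \frac{5}{2}$:
$$I = \frac{92160}{823543}.$$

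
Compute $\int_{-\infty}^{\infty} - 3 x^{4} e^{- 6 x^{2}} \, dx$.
$- \frac{\sqrt{6} \sqrt{\pi}}{96}$

Start from the elementary integral
$$J(a) = \int_{-\infty}^{\infty} - 3 e^{- a x^{2}} \, dx = - \frac{3 \sqrt{\pi}}{\sqrt{a}}.$$

Differentiating under the integral sign brings down a factor of $(-x^2)$:
$$\frac{dJ}{da} = \int_{-\infty}^{\infty} 3 x^{2} e^{- a x^{2}} \, dx = \frac{3 \sqrt{\pi}}{2 a^{\frac{3}{2}}}.$$

Repeating twice in total — each differentiation brings down another $(-x^2)$ — gives
$$\frac{d^{2}J}{da^{2}} = \int_{-\infty}^{\infty} - 3 x^{4} e^{- a x^{2}} \, dx = - \frac{9 \sqrt{\pi}}{4 a^{\frac{5}{2}}},$$
and the integrand here is exactly the target integrand, so $I = - \frac{9 \sqrt{\pi}}{4 a^{\frac{5}{2}}}$.

Setting $a = 6$:
$$I = - \frac{\sqrt{6} \sqrt{\pi}}{96}.$$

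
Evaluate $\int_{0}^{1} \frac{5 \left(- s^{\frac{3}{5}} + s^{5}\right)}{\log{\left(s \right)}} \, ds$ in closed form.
$\log{\left(\frac{759375}{1024} \right)}$

Replace the exponent $5$ by a parameter $a$: let $I(a) = \int_{0}^{1} \frac{5 \left(- s^{\frac{3}{5}} + s^{a}\right)}{\log{\left(s \right)}} \, ds$.

Since $\dfrac{\partial}{\partial a}\,s^{a} = s^{a} \ln s$, the $\ln s$ in the denominator cancels and
$$\frac{dI}{da} = \int_{0}^{1} 5 s^{a} \, ds = 5 \left[\frac{s^{a+1}}{a+1}\right]_0^1 = \frac{5}{a + 1}.$$

Integrating with respect to $a$ gives $I(a) = \log{\left(\frac{3125 \left(a + 1\right)^{5}}{32768} \right)} + C$.

At $a = \frac{3}{5}$ the integrand is identically $0$, so $I(\frac{3}{5}) = 0$. The closed form gives $0$, hence $C = 0$.

Setting $a = 5$:
$$I = \log{\left(\frac{759375}{1024} \right)}.$$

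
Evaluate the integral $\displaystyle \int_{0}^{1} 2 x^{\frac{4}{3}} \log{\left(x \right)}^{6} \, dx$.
$\frac{3149280}{823543}$

Begin with the known integral
$$J(a) = \int_{0}^{1} 2 x^{a} \, dx = \frac{2}{a + 1}.$$

Differentiating under the integral sign brings down a factor of $\ln x$:
$$\frac{dJ}{da} = \int_{0}^{1} 2 x^{a} \log{\left(x \right)} \, dx = - \frac{2}{\left(a + 1\right)^{2}}.$$

Repeating $6$ times in total — each differentiation brings down another $\ln x$ — gives
$$\frac{d^{6}J}{da^{6}} = \int_{0}^{1} 2 x^{a} \log{\left(x \right)}^{6} \, dx = \frac{1440}{\left(a + 1\right)^{7}},$$
and the integrand here is exactly the target integrand, so $I = \frac{1440}{\left(a + 1\right)^{7}}$.

Setting $a = \frac{4}{3}$:
$$I = \frac{3149280}{823543}.$$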